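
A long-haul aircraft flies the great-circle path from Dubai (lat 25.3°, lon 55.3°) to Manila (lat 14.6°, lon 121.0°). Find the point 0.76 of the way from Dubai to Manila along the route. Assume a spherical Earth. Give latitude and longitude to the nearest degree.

Convert each endpoint to a unit vector on the sphere (x = cos φ cos λ, y = cos φ sin λ, z = sin φ).
The central angle between the endpoints is δ = arccos(p₁·p₂) ≈ 1.084 rad (62.1°).
Interpolate at f = 0.76 with slerp weights a = sin((1−f)δ)/sin δ ≈ 0.291, b = sin(fδ)/sin δ ≈ 0.830.
p = a·p₁ + b·p₂ ≈ (-0.264, 0.905, 0.334); φ = arcsin(p_z) ≈ 19.49°, λ = atan2(p_y, p_x) ≈ 106.26°.

≈ lat 19°, lon 106°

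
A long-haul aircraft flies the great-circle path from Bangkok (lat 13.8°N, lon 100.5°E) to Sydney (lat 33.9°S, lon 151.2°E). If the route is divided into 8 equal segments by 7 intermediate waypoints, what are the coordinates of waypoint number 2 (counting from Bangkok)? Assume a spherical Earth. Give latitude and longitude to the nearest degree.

≈ lat 1°N, lon 112°E

Convert each endpoint to a unit vector on the sphere (x = cos φ cos λ, y = cos φ sin λ, z = sin φ).
The central angle between the endpoints is δ = arccos(p₁·p₂) ≈ 1.184 rad (67.8°).
Interpolate at f = 2/8 with slerp weights a = sin((1−f)δ)/sin δ ≈ 0.838, b = sin(fδ)/sin δ ≈ 0.315.
p = a·p₁ + b·p₂ ≈ (-0.377, 0.926, 0.024); φ = arcsin(p_z) ≈ 1.38°, λ = atan2(p_y, p_x) ≈ 112.17°.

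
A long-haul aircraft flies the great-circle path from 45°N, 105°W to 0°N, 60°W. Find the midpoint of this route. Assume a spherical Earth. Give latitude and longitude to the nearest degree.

≈ 24°N, 78°W

Convert each endpoint to a unit vector on the sphere (x = cos φ cos λ, y = cos φ sin λ, z = sin φ).
The central angle between the endpoints is δ = arccos(p₁·p₂) ≈ 1.047 rad (60.0°).
Interpolate at f = 1/2 with slerp weights a = sin((1−f)δ)/sin δ ≈ 0.577, b = sin(fδ)/sin δ ≈ 0.577.
p = a·p₁ + b·p₂ ≈ (0.183, -0.894, 0.408); φ = arcsin(p_z) ≈ 24.09°, λ = atan2(p_y, p_x) ≈ -78.43°.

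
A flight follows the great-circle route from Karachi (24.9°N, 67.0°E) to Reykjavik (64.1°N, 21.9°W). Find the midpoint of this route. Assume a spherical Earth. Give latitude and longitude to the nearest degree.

Write both endpoints as unit vectors p₁, p₂ with components (cos φ cos λ, cos φ sin λ, sin φ).
The central angle between the endpoints is δ = arccos(p₁·p₂) ≈ 1.174 rad (67.3°).
Interpolate at f = 1/2 with slerp weights a = sin((1−f)δ)/sin δ ≈ 0.601, b = sin(fδ)/sin δ ≈ 0.601.
p = a·p₁ + b·p₂ ≈ (0.456, 0.404, 0.793); φ = arcsin(p_z) ≈ 52.47°, λ = atan2(p_y, p_x) ≈ 41.50°.

≈ (52°N, 41°E)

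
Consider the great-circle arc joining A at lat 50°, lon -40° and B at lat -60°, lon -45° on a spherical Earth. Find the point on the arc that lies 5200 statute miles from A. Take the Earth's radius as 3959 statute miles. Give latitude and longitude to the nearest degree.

Convert each endpoint to a unit vector on the sphere (x = cos φ cos λ, y = cos φ sin λ, z = sin φ).
The central angle between the endpoints is δ = arccos(p₁·p₂) ≈ 1.921 rad (110.1°). The total great-circle distance is δ·R ≈ 1.921 × 3959 ≈ 7606 mi, so the target fraction is f = 5200/7606 ≈ 0.684.
Interpolate at f ≈ 0.684 with slerp weights a = sin((1−f)δ)/sin δ ≈ 0.608, b = sin(fδ)/sin δ ≈ 1.030.
p = a·p₁ + b·p₂ ≈ (0.663, -0.615, -0.426); φ = arcsin(p_z) ≈ -25.21°, λ = atan2(p_y, p_x) ≈ -42.84°.

≈ lat -25°, lon -43°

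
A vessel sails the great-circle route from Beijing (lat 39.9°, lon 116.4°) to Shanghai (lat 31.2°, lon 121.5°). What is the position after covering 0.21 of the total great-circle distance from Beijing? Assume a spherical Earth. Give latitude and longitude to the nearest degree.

≈ lat 38°, lon 118°

Write both endpoints as unit vectors p₁, p₂ with components (cos φ cos λ, cos φ sin λ, sin φ).
The central angle between the endpoints is δ = arccos(p₁·p₂) ≈ 0.168 rad (9.6°).
Interpolate at f = 0.21 with slerp weights a = sin((1−f)δ)/sin δ ≈ 0.791, b = sin(fδ)/sin δ ≈ 0.211.
p = a·p₁ + b·p₂ ≈ (-0.364, 0.698, 0.617); φ = arcsin(p_z) ≈ 38.09°, λ = atan2(p_y, p_x) ≈ 117.57°.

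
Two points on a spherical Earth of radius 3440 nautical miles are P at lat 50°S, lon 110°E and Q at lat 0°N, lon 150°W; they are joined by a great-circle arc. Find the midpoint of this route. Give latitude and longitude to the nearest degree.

Write both endpoints as unit vectors p₁, p₂ with components (cos φ cos λ, cos φ sin λ, sin φ).
The central angle between the endpoints is δ = arccos(p₁·p₂) ≈ 1.683 rad (96.4°).
Interpolate at f = 1/2 with slerp weights a = sin((1−f)δ)/sin δ ≈ 0.750, b = sin(fδ)/sin δ ≈ 0.750.
p = a·p₁ + b·p₂ ≈ (-0.815, 0.078, -0.575); φ = arcsin(p_z) ≈ -35.08°, λ = atan2(p_y, p_x) ≈ 174.53°.

≈ lat 35°S, lon 175°E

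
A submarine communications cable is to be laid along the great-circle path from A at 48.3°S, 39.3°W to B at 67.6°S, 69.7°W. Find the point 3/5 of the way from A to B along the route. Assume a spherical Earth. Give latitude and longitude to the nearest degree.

≈ 61°S, 53°W

The haversine formula gives a central angle δ ≈ 0.430 rad (24.6°) between the endpoints.
Interpolate at f = 3/5 with slerp weights a = sin((1−f)δ)/sin δ ≈ 0.411, b = sin(fδ)/sin δ ≈ 0.612.
p = a·p₁ + b·p₂ ≈ (0.292, -0.392, -0.872); φ = arcsin(p_z) ≈ -60.74°, λ = atan2(p_y, p_x) ≈ -53.27°.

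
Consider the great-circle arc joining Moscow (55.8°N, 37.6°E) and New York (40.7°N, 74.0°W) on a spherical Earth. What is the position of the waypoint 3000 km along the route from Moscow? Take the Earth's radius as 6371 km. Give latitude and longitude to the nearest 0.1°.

≈ 64.4°N, 15.7°W

The haversine formula gives a central angle δ ≈ 1.178 rad (67.5°) between the endpoints. The total great-circle distance is δ·R ≈ 1.178 × 6371 ≈ 7507 km, so the target fraction is f = 3000/7507 ≈ 0.400.
Interpolate at f ≈ 0.400 with slerp weights a = sin((1−f)δ)/sin δ ≈ 0.703, b = sin(fδ)/sin δ ≈ 0.491.
p = a·p₁ + b·p₂ ≈ (0.416, -0.117, 0.902); φ = arcsin(p_z) ≈ 64.41°, λ = atan2(p_y, p_x) ≈ -15.66°.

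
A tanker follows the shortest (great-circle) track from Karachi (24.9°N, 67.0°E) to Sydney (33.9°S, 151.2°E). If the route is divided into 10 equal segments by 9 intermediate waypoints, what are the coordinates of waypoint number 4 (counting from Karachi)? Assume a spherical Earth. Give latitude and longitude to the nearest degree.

The haversine formula gives a central angle δ ≈ 1.730 rad (99.1°) between the endpoints.
Interpolate at f = 4/10 with slerp weights a = sin((1−f)δ)/sin δ ≈ 0.873, b = sin(fδ)/sin δ ≈ 0.646.
p = a·p₁ + b·p₂ ≈ (-0.161, 0.987, 0.007); φ = arcsin(p_z) ≈ 0.39°, λ = atan2(p_y, p_x) ≈ 99.26°.

≈ 0°N, 99°E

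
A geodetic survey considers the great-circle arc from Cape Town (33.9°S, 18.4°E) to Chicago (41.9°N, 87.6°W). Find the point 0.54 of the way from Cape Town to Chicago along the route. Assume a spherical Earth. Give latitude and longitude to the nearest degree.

≈ 10°N, 34°W

Write both endpoints as unit vectors p₁, p₂ with components (cos φ cos λ, cos φ sin λ, sin φ).
The central angle between the endpoints is δ = arccos(p₁·p₂) ≈ 2.145 rad (122.9°).
Interpolate at f = 0.54 with slerp weights a = sin((1−f)δ)/sin δ ≈ 0.993, b = sin(fδ)/sin δ ≈ 1.091.
p = a·p₁ + b·p₂ ≈ (0.816, -0.551, 0.174); φ = arcsin(p_z) ≈ 10.05°, λ = atan2(p_y, p_x) ≈ -34.02°.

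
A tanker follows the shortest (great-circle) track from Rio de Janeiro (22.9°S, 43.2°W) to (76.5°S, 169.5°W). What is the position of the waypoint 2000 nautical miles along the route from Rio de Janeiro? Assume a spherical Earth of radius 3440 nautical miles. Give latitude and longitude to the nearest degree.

≈ (55°S, 54°W)

Write both endpoints as unit vectors p₁, p₂ with components (cos φ cos λ, cos φ sin λ, sin φ).
The central angle between the endpoints is δ = arccos(p₁·p₂) ≈ 1.317 rad (75.5°). The total great-circle distance is δ·R ≈ 1.317 × 3440 ≈ 4531 nmi, so the target fraction is f = 2000/4531 ≈ 0.441.
Interpolate at f ≈ 0.441 with slerp weights a = sin((1−f)δ)/sin δ ≈ 0.693, b = sin(fδ)/sin δ ≈ 0.567.
p = a·p₁ + b·p₂ ≈ (0.335, -0.461, -0.821); φ = arcsin(p_z) ≈ -55.23°, λ = atan2(p_y, p_x) ≈ -53.99°.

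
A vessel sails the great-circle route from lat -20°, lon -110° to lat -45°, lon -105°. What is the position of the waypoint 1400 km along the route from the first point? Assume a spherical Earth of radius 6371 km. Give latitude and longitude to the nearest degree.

Convert each endpoint to a unit vector on the sphere (x = cos φ cos λ, y = cos φ sin λ, z = sin φ).
The central angle between the endpoints is δ = arccos(p₁·p₂) ≈ 0.442 rad (25.3°). The total great-circle distance is δ·R ≈ 0.442 × 6371 ≈ 2818 km, so the target fraction is f = 1400/2818 ≈ 0.497.
Interpolate at f ≈ 0.497 with slerp weights a = sin((1−f)δ)/sin δ ≈ 0.516, b = sin(fδ)/sin δ ≈ 0.509.
p = a·p₁ + b·p₂ ≈ (-0.259, -0.803, -0.536); φ = arcsin(p_z) ≈ -32.45°, λ = atan2(p_y, p_x) ≈ -107.87°.

≈ lat -32°, lon -108°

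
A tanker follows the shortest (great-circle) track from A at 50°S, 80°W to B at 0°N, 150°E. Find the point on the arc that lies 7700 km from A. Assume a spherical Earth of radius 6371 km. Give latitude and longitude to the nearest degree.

Convert each endpoint to a unit vector on the sphere (x = cos φ cos λ, y = cos φ sin λ, z = sin φ).
The central angle between the endpoints is δ = arccos(p₁·p₂) ≈ 1.997 rad (114.4°). The total great-circle distance is δ·R ≈ 1.997 × 6371 ≈ 12721 km, so the target fraction is f = 7700/12721 ≈ 0.605.
Interpolate at f ≈ 0.605 with slerp weights a = sin((1−f)δ)/sin δ ≈ 0.779, b = sin(fδ)/sin δ ≈ 1.027.
p = a·p₁ + b·p₂ ≈ (-0.802, 0.021, -0.596); φ = arcsin(p_z) ≈ -36.62°, λ = atan2(p_y, p_x) ≈ 178.53°.

≈ 37°S, 179°E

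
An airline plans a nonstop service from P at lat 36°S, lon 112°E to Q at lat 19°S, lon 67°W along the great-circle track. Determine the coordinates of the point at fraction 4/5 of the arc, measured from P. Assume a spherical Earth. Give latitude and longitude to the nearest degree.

The haversine formula gives a central angle δ ≈ 2.182 rad (125.0°) between the endpoints.
Interpolate at f = 4/5 with slerp weights a = sin((1−f)δ)/sin δ ≈ 0.516, b = sin(fδ)/sin δ ≈ 1.202.
p = a·p₁ + b·p₂ ≈ (0.288, -0.659, -0.695); φ = arcsin(p_z) ≈ -43.99°, λ = atan2(p_y, p_x) ≈ -66.42°.

≈ lat 44°S, lon 66°W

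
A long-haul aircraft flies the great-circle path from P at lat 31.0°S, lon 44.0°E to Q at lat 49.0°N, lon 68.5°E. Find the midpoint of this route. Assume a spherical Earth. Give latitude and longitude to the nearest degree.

≈ lat 9°N, lon 55°E

Convert each endpoint to a unit vector on the sphere (x = cos φ cos λ, y = cos φ sin λ, z = sin φ).
The central angle between the endpoints is δ = arccos(p₁·p₂) ≈ 1.447 rad (82.9°).
Interpolate at f = 1/2 with slerp weights a = sin((1−f)δ)/sin δ ≈ 0.667, b = sin(fδ)/sin δ ≈ 0.667.
p = a·p₁ + b·p₂ ≈ (0.572, 0.805, 0.160); φ = arcsin(p_z) ≈ 9.20°, λ = atan2(p_y, p_x) ≈ 54.60°.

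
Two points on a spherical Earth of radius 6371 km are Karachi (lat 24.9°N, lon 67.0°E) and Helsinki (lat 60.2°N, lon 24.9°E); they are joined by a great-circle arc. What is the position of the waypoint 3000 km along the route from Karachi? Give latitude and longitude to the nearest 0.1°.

≈ lat 47.7°N, lon 48.7°E

Write both endpoints as unit vectors p₁, p₂ with components (cos φ cos λ, cos φ sin λ, sin φ).
The central angle between the endpoints is δ = arccos(p₁·p₂) ≈ 0.796 rad (45.6°). The total great-circle distance is δ·R ≈ 0.796 × 6371 ≈ 5069 km, so the target fraction is f = 3000/5069 ≈ 0.592.
Interpolate at f ≈ 0.592 with slerp weights a = sin((1−f)δ)/sin δ ≈ 0.447, b = sin(fδ)/sin δ ≈ 0.635.
p = a·p₁ + b·p₂ ≈ (0.445, 0.506, 0.739); φ = arcsin(p_z) ≈ 47.66°, λ = atan2(p_y, p_x) ≈ 48.69°.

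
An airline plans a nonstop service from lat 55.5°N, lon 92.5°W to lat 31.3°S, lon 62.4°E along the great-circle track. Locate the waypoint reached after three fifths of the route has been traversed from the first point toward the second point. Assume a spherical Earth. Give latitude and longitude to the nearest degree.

Write both endpoints as unit vectors p₁, p₂ with components (cos φ cos λ, cos φ sin λ, sin φ).
The central angle between the endpoints is δ = arccos(p₁·p₂) ≈ 2.619 rad (150.0°).
Interpolate at f = 3/5 with slerp weights a = sin((1−f)δ)/sin δ ≈ 1.735, b = sin(fδ)/sin δ ≈ 2.003.
p = a·p₁ + b·p₂ ≈ (0.750, 0.535, 0.389); φ = arcsin(p_z) ≈ 22.90°, λ = atan2(p_y, p_x) ≈ 35.50°.

≈ lat 23°N, lon 35°E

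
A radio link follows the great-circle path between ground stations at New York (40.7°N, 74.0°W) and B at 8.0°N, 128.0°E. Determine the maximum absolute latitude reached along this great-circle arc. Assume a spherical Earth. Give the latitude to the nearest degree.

≈ 69°N

The great circle lies in the plane with unit normal n̂ = (p₁ × p₂)/|p₁ × p₂|.
Here n̂_z ≈ -0.353; the vertex latitude is φ_max = arccos|n̂_z| ≈ 69.3°.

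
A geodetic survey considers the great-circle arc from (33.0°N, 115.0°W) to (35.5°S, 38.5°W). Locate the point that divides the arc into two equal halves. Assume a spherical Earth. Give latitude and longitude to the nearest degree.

≈ (2°S, 77°W)

From cos δ = sin φ₁ sin φ₂ + cos φ₁ cos φ₂ cos Δλ, the central angle is δ ≈ 1.728 rad (99.0°).
Interpolate at f = 1/2 with slerp weights a = sin((1−f)δ)/sin δ ≈ 0.770, b = sin(fδ)/sin δ ≈ 0.770.
p = a·p₁ + b·p₂ ≈ (0.218, -0.976, -0.028); φ = arcsin(p_z) ≈ -1.59°, λ = atan2(p_y, p_x) ≈ -77.42°.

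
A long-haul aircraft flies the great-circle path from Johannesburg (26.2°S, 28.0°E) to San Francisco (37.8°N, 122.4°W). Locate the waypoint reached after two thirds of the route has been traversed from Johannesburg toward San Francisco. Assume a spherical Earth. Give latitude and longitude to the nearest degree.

Write both endpoints as unit vectors p₁, p₂ with components (cos φ cos λ, cos φ sin λ, sin φ).
The central angle between the endpoints is δ = arccos(p₁·p₂) ≈ 2.662 rad (152.5°).
Interpolate at f = 2/3 with slerp weights a = sin((1−f)δ)/sin δ ≈ 1.679, b = sin(fδ)/sin δ ≈ 2.121.
p = a·p₁ + b·p₂ ≈ (0.432, -0.708, 0.559); φ = arcsin(p_z) ≈ 33.96°, λ = atan2(p_y, p_x) ≈ -58.58°.

≈ (34°N, 59°W)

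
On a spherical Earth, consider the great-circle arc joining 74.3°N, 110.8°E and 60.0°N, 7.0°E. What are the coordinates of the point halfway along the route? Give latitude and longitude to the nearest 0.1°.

Write both endpoints as unit vectors p₁, p₂ with components (cos φ cos λ, cos φ sin λ, sin φ).
The central angle between the endpoints is δ = arccos(p₁·p₂) ≈ 0.641 rad (36.7°).
Interpolate at f = 1/2 with slerp weights a = sin((1−f)δ)/sin δ ≈ 0.527, b = sin(fδ)/sin δ ≈ 0.527.
p = a·p₁ + b·p₂ ≈ (0.211, 0.165, 0.963); φ = arcsin(p_z) ≈ 74.46°, λ = atan2(p_y, p_x) ≈ 38.11°.

≈ 74.5°N, 38.1°E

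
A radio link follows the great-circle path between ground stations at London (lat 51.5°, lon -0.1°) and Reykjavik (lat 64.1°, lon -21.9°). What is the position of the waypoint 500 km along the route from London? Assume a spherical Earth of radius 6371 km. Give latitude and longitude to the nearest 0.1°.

Convert each endpoint to a unit vector on the sphere (x = cos φ cos λ, y = cos φ sin λ, z = sin φ).
The central angle between the endpoints is δ = arccos(p₁·p₂) ≈ 0.296 rad (17.0°). The total great-circle distance is δ·R ≈ 0.296 × 6371 ≈ 1887 km, so the target fraction is f = 500/1887 ≈ 0.265.
Interpolate at f ≈ 0.265 with slerp weights a = sin((1−f)δ)/sin δ ≈ 0.740, b = sin(fδ)/sin δ ≈ 0.269.
p = a·p₁ + b·p₂ ≈ (0.570, -0.045, 0.821); φ = arcsin(p_z) ≈ 55.16°, λ = atan2(p_y, p_x) ≈ -4.48°.

≈ lat 55.2°, lon -4.5°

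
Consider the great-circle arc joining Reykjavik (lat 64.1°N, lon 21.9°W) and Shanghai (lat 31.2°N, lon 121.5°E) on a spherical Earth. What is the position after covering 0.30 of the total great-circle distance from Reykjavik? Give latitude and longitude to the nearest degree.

The haversine formula gives a central angle δ ≈ 1.404 rad (80.4°) between the endpoints.
Interpolate at f = 0.30 with slerp weights a = sin((1−f)δ)/sin δ ≈ 0.844, b = sin(fδ)/sin δ ≈ 0.415.
p = a·p₁ + b·p₂ ≈ (0.157, 0.165, 0.974); φ = arcsin(p_z) ≈ 76.85°, λ = atan2(p_y, p_x) ≈ 46.47°.

≈ lat 77°N, lon 46°E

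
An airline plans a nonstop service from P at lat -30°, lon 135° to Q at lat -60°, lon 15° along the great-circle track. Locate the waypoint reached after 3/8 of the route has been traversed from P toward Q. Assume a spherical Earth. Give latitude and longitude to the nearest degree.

The haversine formula gives a central angle δ ≈ 1.353 rad (77.5°) between the endpoints.
Interpolate at f = 3/8 with slerp weights a = sin((1−f)δ)/sin δ ≈ 0.766, b = sin(fδ)/sin δ ≈ 0.498.
p = a·p₁ + b·p₂ ≈ (-0.229, 0.534, -0.814); φ = arcsin(p_z) ≈ -54.50°, λ = atan2(p_y, p_x) ≈ 113.22°.

≈ lat -54°, lon 113°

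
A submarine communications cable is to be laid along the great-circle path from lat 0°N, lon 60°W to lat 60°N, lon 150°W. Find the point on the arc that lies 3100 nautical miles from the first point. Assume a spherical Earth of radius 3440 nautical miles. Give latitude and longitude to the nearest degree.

From cos δ = sin φ₁ sin φ₂ + cos φ₁ cos φ₂ cos Δλ, the central angle is δ ≈ 1.571 rad (90.0°). The total great-circle distance is δ·R ≈ 1.571 × 3440 ≈ 5404 nmi, so the target fraction is f = 3100/5404 ≈ 0.574.
Interpolate at f ≈ 0.574 with slerp weights a = sin((1−f)δ)/sin δ ≈ 0.621, b = sin(fδ)/sin δ ≈ 0.784.
p = a·p₁ + b·p₂ ≈ (-0.029, -0.734, 0.679); φ = arcsin(p_z) ≈ 42.77°, λ = atan2(p_y, p_x) ≈ -92.28°.

≈ lat 43°N, lon 92°W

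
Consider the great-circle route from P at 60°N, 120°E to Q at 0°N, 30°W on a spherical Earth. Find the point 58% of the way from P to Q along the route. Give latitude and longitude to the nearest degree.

Write both endpoints as unit vectors p₁, p₂ with components (cos φ cos λ, cos φ sin λ, sin φ).
The central angle between the endpoints is δ = arccos(p₁·p₂) ≈ 2.019 rad (115.7°).
Interpolate at f = 0.58 with slerp weights a = sin((1−f)δ)/sin δ ≈ 0.832, b = sin(fδ)/sin δ ≈ 1.022.
p = a·p₁ + b·p₂ ≈ (0.677, -0.151, 0.720); φ = arcsin(p_z) ≈ 46.09°, λ = atan2(p_y, p_x) ≈ -12.55°.

≈ 46°N, 13°W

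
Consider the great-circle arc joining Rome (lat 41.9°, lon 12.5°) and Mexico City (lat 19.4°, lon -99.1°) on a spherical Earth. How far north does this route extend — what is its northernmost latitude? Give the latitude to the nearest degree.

The great circle lies in the plane with unit normal n̂ = (p₁ × p₂)/|p₁ × p₂|.
Here n̂_z ≈ -0.653; the vertex latitude is φ_max = arccos|n̂_z| ≈ 49.2°.

≈ 49°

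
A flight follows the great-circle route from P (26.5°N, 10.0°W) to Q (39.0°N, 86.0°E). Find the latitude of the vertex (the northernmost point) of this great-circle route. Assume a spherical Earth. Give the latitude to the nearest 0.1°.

≈ 45.0°N

The great circle lies in the plane with unit normal n̂ = (p₁ × p₂)/|p₁ × p₂|.
Here n̂_z ≈ +0.707; the vertex latitude is φ_max = arccos|n̂_z| ≈ 45.0°.
Check via Clairaut: cos φ_max = |cos φ₁| · sin C = cos(26.5°)·sin(52.2°) ≈ 0.707, again giving ≈ 45.0°.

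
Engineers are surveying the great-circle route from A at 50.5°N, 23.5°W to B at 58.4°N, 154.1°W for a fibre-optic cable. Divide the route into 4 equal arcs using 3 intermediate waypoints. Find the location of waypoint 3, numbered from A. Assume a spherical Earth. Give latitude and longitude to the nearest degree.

Write both endpoints as unit vectors p₁, p₂ with components (cos φ cos λ, cos φ sin λ, sin φ).
The central angle between the endpoints is δ = arccos(p₁·p₂) ≈ 1.115 rad (63.9°).
Interpolate at f = 3/4 with slerp weights a = sin((1−f)δ)/sin δ ≈ 0.306, b = sin(fδ)/sin δ ≈ 0.826.
p = a·p₁ + b·p₂ ≈ (-0.211, -0.267, 0.940); φ = arcsin(p_z) ≈ 70.12°, λ = atan2(p_y, p_x) ≈ -128.31°.

≈ 70°N, 128°W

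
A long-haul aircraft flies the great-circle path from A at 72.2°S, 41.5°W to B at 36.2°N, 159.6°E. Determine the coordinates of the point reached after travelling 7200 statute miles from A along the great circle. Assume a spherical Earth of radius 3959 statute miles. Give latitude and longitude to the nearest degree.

Convert each endpoint to a unit vector on the sphere (x = cos φ cos λ, y = cos φ sin λ, z = sin φ).
The central angle between the endpoints is δ = arccos(p₁·p₂) ≈ 2.486 rad (142.4°). The total great-circle distance is δ·R ≈ 2.486 × 3959 ≈ 9841 mi, so the target fraction is f = 7200/9841 ≈ 0.732.
Interpolate at f ≈ 0.732 with slerp weights a = sin((1−f)δ)/sin δ ≈ 1.014, b = sin(fδ)/sin δ ≈ 1.590.
p = a·p₁ + b·p₂ ≈ (-0.970, 0.242, -0.027); φ = arcsin(p_z) ≈ -1.55°, λ = atan2(p_y, p_x) ≈ 166.01°.

≈ 2°S, 166°E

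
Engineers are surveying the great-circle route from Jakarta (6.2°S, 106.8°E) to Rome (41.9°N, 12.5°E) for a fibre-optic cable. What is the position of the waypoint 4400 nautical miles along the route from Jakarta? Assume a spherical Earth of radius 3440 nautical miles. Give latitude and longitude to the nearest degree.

≈ 37°N, 43°E

From cos δ = sin φ₁ sin φ₂ + cos φ₁ cos φ₂ cos Δλ, the central angle is δ ≈ 1.699 rad (97.3°). The total great-circle distance is δ·R ≈ 1.699 × 3440 ≈ 5844 nmi, so the target fraction is f = 4400/5844 ≈ 0.753.
Interpolate at f ≈ 0.753 with slerp weights a = sin((1−f)δ)/sin δ ≈ 0.411, b = sin(fδ)/sin δ ≈ 0.966.
p = a·p₁ + b·p₂ ≈ (0.584, 0.547, 0.601); φ = arcsin(p_z) ≈ 36.91°, λ = atan2(p_y, p_x) ≈ 43.12°.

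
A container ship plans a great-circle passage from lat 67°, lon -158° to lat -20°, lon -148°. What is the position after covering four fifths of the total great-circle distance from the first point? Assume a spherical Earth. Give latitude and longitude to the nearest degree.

≈ lat -3°, lon -149°

Convert each endpoint to a unit vector on the sphere (x = cos φ cos λ, y = cos φ sin λ, z = sin φ).
The central angle between the endpoints is δ = arccos(p₁·p₂) ≈ 1.524 rad (87.3°).
Interpolate at f = 4/5 with slerp weights a = sin((1−f)δ)/sin δ ≈ 0.300, b = sin(fδ)/sin δ ≈ 0.940.
p = a·p₁ + b·p₂ ≈ (-0.858, -0.512, -0.045); φ = arcsin(p_z) ≈ -2.57°, λ = atan2(p_y, p_x) ≈ -149.17°.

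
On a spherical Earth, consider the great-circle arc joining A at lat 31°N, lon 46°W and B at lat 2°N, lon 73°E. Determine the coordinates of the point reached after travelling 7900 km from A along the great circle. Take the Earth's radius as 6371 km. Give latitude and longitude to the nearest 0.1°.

Convert each endpoint to a unit vector on the sphere (x = cos φ cos λ, y = cos φ sin λ, z = sin φ).
The central angle between the endpoints is δ = arccos(p₁·p₂) ≈ 1.979 rad (113.4°). The total great-circle distance is δ·R ≈ 1.979 × 6371 ≈ 12611 km, so the target fraction is f = 7900/12611 ≈ 0.626.
Interpolate at f ≈ 0.626 with slerp weights a = sin((1−f)δ)/sin δ ≈ 0.734, b = sin(fδ)/sin δ ≈ 1.031.
p = a·p₁ + b·p₂ ≈ (0.738, 0.532, 0.414); φ = arcsin(p_z) ≈ 24.47°, λ = atan2(p_y, p_x) ≈ 35.78°.

≈ lat 24.5°N, lon 35.8°E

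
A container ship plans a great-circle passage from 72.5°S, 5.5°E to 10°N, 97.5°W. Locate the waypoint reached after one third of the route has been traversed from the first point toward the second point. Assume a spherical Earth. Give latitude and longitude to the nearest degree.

≈ 54°S, 69°W

The haversine formula gives a central angle δ ≈ 1.805 rad (103.4°) between the endpoints.
Interpolate at f = 1/3 with slerp weights a = sin((1−f)δ)/sin δ ≈ 0.960, b = sin(fδ)/sin δ ≈ 0.582.
p = a·p₁ + b·p₂ ≈ (0.212, -0.541, -0.814); φ = arcsin(p_z) ≈ -54.49°, λ = atan2(p_y, p_x) ≈ -68.55°.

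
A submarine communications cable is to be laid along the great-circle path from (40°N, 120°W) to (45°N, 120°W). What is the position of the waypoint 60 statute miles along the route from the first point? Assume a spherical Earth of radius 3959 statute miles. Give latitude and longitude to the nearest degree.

≈ (41°N, 120°W)

The haversine formula gives a central angle δ ≈ 0.087 rad (5.0°) between the endpoints. The total great-circle distance is δ·R ≈ 0.087 × 3959 ≈ 345 mi, so the target fraction is f = 60/345 ≈ 0.174.
Interpolate at f ≈ 0.174 with slerp weights a = sin((1−f)δ)/sin δ ≈ 0.827, b = sin(fδ)/sin δ ≈ 0.174.
p = a·p₁ + b·p₂ ≈ (-0.378, -0.655, 0.654); φ = arcsin(p_z) ≈ 40.87°, λ = atan2(p_y, p_x) ≈ -120.00°.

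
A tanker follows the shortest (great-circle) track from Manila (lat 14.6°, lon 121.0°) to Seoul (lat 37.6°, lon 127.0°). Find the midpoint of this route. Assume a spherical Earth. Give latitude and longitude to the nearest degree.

Write both endpoints as unit vectors p₁, p₂ with components (cos φ cos λ, cos φ sin λ, sin φ).
The central angle between the endpoints is δ = arccos(p₁·p₂) ≈ 0.412 rad (23.6°).
Interpolate at f = 1/2 with slerp weights a = sin((1−f)δ)/sin δ ≈ 0.511, b = sin(fδ)/sin δ ≈ 0.511.
p = a·p₁ + b·p₂ ≈ (-0.498, 0.747, 0.440); φ = arcsin(p_z) ≈ 26.13°, λ = atan2(p_y, p_x) ≈ 123.70°.

≈ lat 26°, lon 124°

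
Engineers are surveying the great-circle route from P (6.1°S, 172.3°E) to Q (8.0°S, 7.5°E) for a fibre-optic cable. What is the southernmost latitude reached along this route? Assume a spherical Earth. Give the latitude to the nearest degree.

≈ 43°S

The great circle lies in the plane with unit normal n̂ = (p₁ × p₂)/|p₁ × p₂|.
Here n̂_z ≈ -0.730; the vertex latitude is φ_max = arccos|n̂_z| ≈ 43.1°.
Check via Clairaut: cos φ_max = |cos φ₁| · sin C = cos(6.1°)·sin(132.7°) ≈ 0.730, again giving ≈ 43.1°.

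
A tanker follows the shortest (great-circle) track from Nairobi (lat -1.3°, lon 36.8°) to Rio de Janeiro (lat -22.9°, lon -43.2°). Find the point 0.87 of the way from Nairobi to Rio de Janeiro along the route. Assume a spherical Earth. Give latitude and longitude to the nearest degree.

Write both endpoints as unit vectors p₁, p₂ with components (cos φ cos λ, cos φ sin λ, sin φ).
The central angle between the endpoints is δ = arccos(p₁·p₂) ≈ 1.401 rad (80.3°).
Interpolate at f = 0.87 with slerp weights a = sin((1−f)δ)/sin δ ≈ 0.184, b = sin(fδ)/sin δ ≈ 0.952.
p = a·p₁ + b·p₂ ≈ (0.787, -0.491, -0.375); φ = arcsin(p_z) ≈ -22.01°, λ = atan2(p_y, p_x) ≈ -31.94°.

≈ lat -22°, lon -32°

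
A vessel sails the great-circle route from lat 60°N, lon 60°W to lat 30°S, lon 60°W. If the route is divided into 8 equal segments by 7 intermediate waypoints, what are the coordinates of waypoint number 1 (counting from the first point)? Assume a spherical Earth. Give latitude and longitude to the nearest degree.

≈ lat 49°N, lon 60°W

From cos δ = sin φ₁ sin φ₂ + cos φ₁ cos φ₂ cos Δλ, the central angle is δ ≈ 1.571 rad (90.0°).
Interpolate at f = 1/8 with slerp weights a = sin((1−f)δ)/sin δ ≈ 0.981, b = sin(fδ)/sin δ ≈ 0.195.
p = a·p₁ + b·p₂ ≈ (0.330, -0.571, 0.752); φ = arcsin(p_z) ≈ 48.75°, λ = atan2(p_y, p_x) ≈ -60.00°.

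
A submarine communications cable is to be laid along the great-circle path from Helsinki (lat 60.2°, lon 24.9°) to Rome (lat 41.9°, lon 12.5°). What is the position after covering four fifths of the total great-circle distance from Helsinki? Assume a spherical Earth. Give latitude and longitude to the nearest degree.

Convert each endpoint to a unit vector on the sphere (x = cos φ cos λ, y = cos φ sin λ, z = sin φ).
The central angle between the endpoints is δ = arccos(p₁·p₂) ≈ 0.346 rad (19.8°).
Interpolate at f = 4/5 with slerp weights a = sin((1−f)δ)/sin δ ≈ 0.204, b = sin(fδ)/sin δ ≈ 0.806.
p = a·p₁ + b·p₂ ≈ (0.677, 0.172, 0.715); φ = arcsin(p_z) ≈ 45.65°, λ = atan2(p_y, p_x) ≈ 14.28°.

≈ lat 46°, lon 14°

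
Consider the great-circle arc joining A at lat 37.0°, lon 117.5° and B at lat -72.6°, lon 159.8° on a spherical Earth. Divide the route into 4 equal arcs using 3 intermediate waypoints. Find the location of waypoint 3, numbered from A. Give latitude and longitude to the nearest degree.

≈ lat -46°, lon 136°

Convert each endpoint to a unit vector on the sphere (x = cos φ cos λ, y = cos φ sin λ, z = sin φ).
The central angle between the endpoints is δ = arccos(p₁·p₂) ≈ 1.980 rad (113.4°).
Interpolate at f = 3/4 with slerp weights a = sin((1−f)δ)/sin δ ≈ 0.518, b = sin(fδ)/sin δ ≈ 1.086.
p = a·p₁ + b·p₂ ≈ (-0.496, 0.479, -0.725); φ = arcsin(p_z) ≈ -46.44°, λ = atan2(p_y, p_x) ≈ 135.99°.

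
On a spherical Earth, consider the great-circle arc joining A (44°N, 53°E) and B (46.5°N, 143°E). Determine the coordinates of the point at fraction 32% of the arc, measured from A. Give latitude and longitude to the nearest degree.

From cos δ = sin φ₁ sin φ₂ + cos φ₁ cos φ₂ cos Δλ, the central angle is δ ≈ 1.043 rad (59.7°).
Interpolate at f = 0.32 with slerp weights a = sin((1−f)δ)/sin δ ≈ 0.754, b = sin(fδ)/sin δ ≈ 0.379.
p = a·p₁ + b·p₂ ≈ (0.118, 0.590, 0.799); φ = arcsin(p_z) ≈ 53.00°, λ = atan2(p_y, p_x) ≈ 78.70°.

≈ (53°N, 79°E)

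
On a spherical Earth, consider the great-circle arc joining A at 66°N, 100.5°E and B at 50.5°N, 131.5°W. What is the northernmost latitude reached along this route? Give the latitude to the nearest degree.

The great circle lies in the plane with unit normal n̂ = (p₁ × p₂)/|p₁ × p₂|.
Here n̂_z ≈ +0.243; the vertex latitude is φ_max = arccos|n̂_z| ≈ 75.9°.
Check via Clairaut: cos φ_max = |cos φ₁| · sin C = cos(66.0°)·sin(36.7°) ≈ 0.243, again giving ≈ 75.9°.

≈ 76°N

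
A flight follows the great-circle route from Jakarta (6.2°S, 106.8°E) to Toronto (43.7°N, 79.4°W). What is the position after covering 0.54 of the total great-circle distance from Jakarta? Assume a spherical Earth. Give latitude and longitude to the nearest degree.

Write both endpoints as unit vectors p₁, p₂ with components (cos φ cos λ, cos φ sin λ, sin φ).
The central angle between the endpoints is δ = arccos(p₁·p₂) ≈ 2.480 rad (142.1°).
Interpolate at f = 0.54 with slerp weights a = sin((1−f)δ)/sin δ ≈ 1.480, b = sin(fδ)/sin δ ≈ 1.585.
p = a·p₁ + b·p₂ ≈ (-0.215, 0.282, 0.935); φ = arcsin(p_z) ≈ 69.23°, λ = atan2(p_y, p_x) ≈ 127.22°.

≈ 69°N, 127°E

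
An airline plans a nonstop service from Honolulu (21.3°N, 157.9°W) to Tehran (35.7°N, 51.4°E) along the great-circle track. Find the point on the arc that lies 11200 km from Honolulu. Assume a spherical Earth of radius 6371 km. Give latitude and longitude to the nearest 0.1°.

Write both endpoints as unit vectors p₁, p₂ with components (cos φ cos λ, cos φ sin λ, sin φ).
The central angle between the endpoints is δ = arccos(p₁·p₂) ≈ 2.035 rad (116.6°). The total great-circle distance is δ·R ≈ 2.035 × 6371 ≈ 12966 km, so the target fraction is f = 11200/12966 ≈ 0.864.
Interpolate at f ≈ 0.864 with slerp weights a = sin((1−f)δ)/sin δ ≈ 0.306, b = sin(fδ)/sin δ ≈ 1.099.
p = a·p₁ + b·p₂ ≈ (0.293, 0.590, 0.752); φ = arcsin(p_z) ≈ 48.80°, λ = atan2(p_y, p_x) ≈ 63.63°.

≈ 48.8°N, 63.6°E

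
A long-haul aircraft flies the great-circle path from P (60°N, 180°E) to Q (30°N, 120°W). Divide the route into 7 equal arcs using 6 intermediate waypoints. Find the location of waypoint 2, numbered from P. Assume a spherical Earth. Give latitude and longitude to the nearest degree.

Convert each endpoint to a unit vector on the sphere (x = cos φ cos λ, y = cos φ sin λ, z = sin φ).
The central angle between the endpoints is δ = arccos(p₁·p₂) ≈ 0.864 rad (49.5°).
Interpolate at f = 2/7 with slerp weights a = sin((1−f)δ)/sin δ ≈ 0.761, b = sin(fδ)/sin δ ≈ 0.321.
p = a·p₁ + b·p₂ ≈ (-0.520, -0.241, 0.820); φ = arcsin(p_z) ≈ 55.05°, λ = atan2(p_y, p_x) ≈ -155.12°.

≈ (55°N, 155°W)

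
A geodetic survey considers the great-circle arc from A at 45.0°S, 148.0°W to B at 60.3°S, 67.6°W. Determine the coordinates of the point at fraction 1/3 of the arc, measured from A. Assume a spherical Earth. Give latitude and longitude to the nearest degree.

≈ 56°S, 129°W

Convert each endpoint to a unit vector on the sphere (x = cos φ cos λ, y = cos φ sin λ, z = sin φ).
The central angle between the endpoints is δ = arccos(p₁·p₂) ≈ 0.833 rad (47.7°).
Interpolate at f = 1/3 with slerp weights a = sin((1−f)δ)/sin δ ≈ 0.713, b = sin(fδ)/sin δ ≈ 0.370.
p = a·p₁ + b·p₂ ≈ (-0.357, -0.437, -0.826); φ = arcsin(p_z) ≈ -55.65°, λ = atan2(p_y, p_x) ≈ -129.29°.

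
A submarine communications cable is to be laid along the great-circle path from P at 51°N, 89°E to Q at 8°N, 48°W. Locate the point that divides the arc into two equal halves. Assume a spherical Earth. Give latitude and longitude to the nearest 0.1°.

≈ 53.3°N, 9.0°W

Convert each endpoint to a unit vector on the sphere (x = cos φ cos λ, y = cos φ sin λ, z = sin φ).
The central angle between the endpoints is δ = arccos(p₁·p₂) ≈ 1.926 rad (110.3°).
Interpolate at f = 1/2 with slerp weights a = sin((1−f)δ)/sin δ ≈ 0.875, b = sin(fδ)/sin δ ≈ 0.875.
p = a·p₁ + b·p₂ ≈ (0.590, -0.093, 0.802); φ = arcsin(p_z) ≈ 53.34°, λ = atan2(p_y, p_x) ≈ -9.00°.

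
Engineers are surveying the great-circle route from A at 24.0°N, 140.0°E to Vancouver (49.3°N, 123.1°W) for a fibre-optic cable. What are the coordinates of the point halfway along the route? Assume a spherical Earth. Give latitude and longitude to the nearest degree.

≈ 48°N, 178°E

Convert each endpoint to a unit vector on the sphere (x = cos φ cos λ, y = cos φ sin λ, z = sin φ).
The central angle between the endpoints is δ = arccos(p₁·p₂) ≈ 1.332 rad (76.3°).
Interpolate at f = 1/2 with slerp weights a = sin((1−f)δ)/sin δ ≈ 0.636, b = sin(fδ)/sin δ ≈ 0.636.
p = a·p₁ + b·p₂ ≈ (-0.671, 0.026, 0.741); φ = arcsin(p_z) ≈ 47.79°, λ = atan2(p_y, p_x) ≈ 177.78°.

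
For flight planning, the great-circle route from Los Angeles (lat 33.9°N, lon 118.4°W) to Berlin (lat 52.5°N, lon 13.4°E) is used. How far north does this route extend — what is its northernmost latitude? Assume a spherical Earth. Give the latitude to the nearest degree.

≈ 68°N

The great circle lies in the plane with unit normal n̂ = (p₁ × p₂)/|p₁ × p₂|.
Here n̂_z ≈ +0.379; the vertex latitude is φ_max = arccos|n̂_z| ≈ 67.7°.
Check via Clairaut: cos φ_max = |cos φ₁| · sin C = cos(33.9°)·sin(27.2°) ≈ 0.379, again giving ≈ 67.7°.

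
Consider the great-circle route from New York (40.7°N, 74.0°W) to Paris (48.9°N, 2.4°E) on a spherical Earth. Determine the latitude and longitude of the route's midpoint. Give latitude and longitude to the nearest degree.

Convert each endpoint to a unit vector on the sphere (x = cos φ cos λ, y = cos φ sin λ, z = sin φ).
The central angle between the endpoints is δ = arccos(p₁·p₂) ≈ 0.917 rad (52.5°).
Interpolate at f = 1/2 with slerp weights a = sin((1−f)δ)/sin δ ≈ 0.558, b = sin(fδ)/sin δ ≈ 0.558.
p = a·p₁ + b·p₂ ≈ (0.483, -0.391, 0.784); φ = arcsin(p_z) ≈ 51.60°, λ = atan2(p_y, p_x) ≈ -39.01°.

≈ (52°N, 39°W)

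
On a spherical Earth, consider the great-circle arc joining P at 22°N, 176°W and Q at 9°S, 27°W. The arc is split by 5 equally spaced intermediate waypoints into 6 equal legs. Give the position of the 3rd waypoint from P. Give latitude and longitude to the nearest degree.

From cos δ = sin φ₁ sin φ₂ + cos φ₁ cos φ₂ cos Δλ, the central angle is δ ≈ 2.575 rad (147.5°).
Interpolate at f = 3/6 with slerp weights a = sin((1−f)δ)/sin δ ≈ 1.788, b = sin(fδ)/sin δ ≈ 1.788.
p = a·p₁ + b·p₂ ≈ (-0.080, -0.917, 0.390); φ = arcsin(p_z) ≈ 22.96°, λ = atan2(p_y, p_x) ≈ -95.00°.

≈ 23°N, 95°W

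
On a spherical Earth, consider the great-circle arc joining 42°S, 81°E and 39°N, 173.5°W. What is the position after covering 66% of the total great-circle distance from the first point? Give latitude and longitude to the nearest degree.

Write both endpoints as unit vectors p₁, p₂ with components (cos φ cos λ, cos φ sin λ, sin φ).
The central angle between the endpoints is δ = arccos(p₁·p₂) ≈ 2.184 rad (125.1°).
Interpolate at f = 0.66 with slerp weights a = sin((1−f)δ)/sin δ ≈ 0.827, b = sin(fδ)/sin δ ≈ 1.213.
p = a·p₁ + b·p₂ ≈ (-0.840, 0.500, 0.210); φ = arcsin(p_z) ≈ 12.11°, λ = atan2(p_y, p_x) ≈ 149.23°.

≈ 12°N, 149°E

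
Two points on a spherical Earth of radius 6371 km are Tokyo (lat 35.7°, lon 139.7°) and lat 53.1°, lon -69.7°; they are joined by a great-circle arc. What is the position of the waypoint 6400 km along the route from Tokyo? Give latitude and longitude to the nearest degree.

≈ lat 75°, lon -122°

Convert each endpoint to a unit vector on the sphere (x = cos φ cos λ, y = cos φ sin λ, z = sin φ).
The central angle between the endpoints is δ = arccos(p₁·p₂) ≈ 1.529 rad (87.6°). The total great-circle distance is δ·R ≈ 1.529 × 6371 ≈ 9741 km, so the target fraction is f = 6400/9741 ≈ 0.657.
Interpolate at f ≈ 0.657 with slerp weights a = sin((1−f)δ)/sin δ ≈ 0.501, b = sin(fδ)/sin δ ≈ 0.845.
p = a·p₁ + b·p₂ ≈ (-0.134, -0.212, 0.968); φ = arcsin(p_z) ≈ 75.44°, λ = atan2(p_y, p_x) ≈ -122.32°.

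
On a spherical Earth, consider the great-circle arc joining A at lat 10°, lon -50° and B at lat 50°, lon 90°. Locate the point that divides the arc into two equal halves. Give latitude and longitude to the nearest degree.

≈ lat 56°, lon -10°

The haversine formula gives a central angle δ ≈ 1.930 rad (110.6°) between the endpoints.
Interpolate at f = 1/2 with slerp weights a = sin((1−f)δ)/sin δ ≈ 0.878, b = sin(fδ)/sin δ ≈ 0.878.
p = a·p₁ + b·p₂ ≈ (0.556, -0.098, 0.825); φ = arcsin(p_z) ≈ 55.63°, λ = atan2(p_y, p_x) ≈ -10.00°.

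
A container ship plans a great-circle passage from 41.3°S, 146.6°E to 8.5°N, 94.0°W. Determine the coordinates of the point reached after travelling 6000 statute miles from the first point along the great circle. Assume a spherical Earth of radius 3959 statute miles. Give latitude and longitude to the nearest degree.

≈ 12°S, 117°W

Write both endpoints as unit vectors p₁, p₂ with components (cos φ cos λ, cos φ sin λ, sin φ).
The central angle between the endpoints is δ = arccos(p₁·p₂) ≈ 2.051 rad (117.5°). The total great-circle distance is δ·R ≈ 2.051 × 3959 ≈ 8121 mi, so the target fraction is f = 6000/8121 ≈ 0.739.
Interpolate at f ≈ 0.739 with slerp weights a = sin((1−f)δ)/sin δ ≈ 0.576, b = sin(fδ)/sin δ ≈ 1.126.
p = a·p₁ + b·p₂ ≈ (-0.439, -0.873, -0.214); φ = arcsin(p_z) ≈ -12.33°, λ = atan2(p_y, p_x) ≈ -116.69°.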